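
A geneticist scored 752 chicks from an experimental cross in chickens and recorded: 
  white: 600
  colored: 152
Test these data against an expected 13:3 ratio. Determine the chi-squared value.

Expected counts for N = 752 under a 13:3 ratio (total parts = 16):
  white: 752 × 13/16 = 611
  colored: 752 × 3/16 = 141
χ² = Σ (O − E)² / E
  white: (600 − 611)² / 611 = 0.1980
  colored: (152 − 141)² / 141 = 0.8582
χ² = 0.1980 + 0.8582 = 1.0562 ≈ 1.056

1.056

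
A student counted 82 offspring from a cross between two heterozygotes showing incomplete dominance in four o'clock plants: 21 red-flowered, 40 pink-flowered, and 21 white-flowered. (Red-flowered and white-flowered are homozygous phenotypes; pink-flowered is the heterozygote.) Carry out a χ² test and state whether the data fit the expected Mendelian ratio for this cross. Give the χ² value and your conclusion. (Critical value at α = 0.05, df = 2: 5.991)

0.049; consistent

With incomplete dominance, a heterozygote × heterozygote cross gives a 1:2:1 phenotypic ratio.
Total ratio parts = 4. Expected numbers out of 82:
  red-flowered: 82 × 1/4 = 20.5
  pink-flowered: 82 × 2/4 = 41
  white-flowered: 82 × 1/4 = 20.5
χ² = Σ (O − E)² / E
  red-flowered: (21 − 20.5)² / 20.5 = 0.0122
  pink-flowered: (40 − 41)² / 41 = 0.0244
  white-flowered: (21 − 20.5)² / 20.5 = 0.0122
χ² = 0.0122 + 0.0244 + 0.0122 = 0.0488 ≈ 0.049
Degrees of freedom = 3 − 1 = 2; critical value at α = 0.05 is 5.991.
Since 0.049 < 5.991, we fail to reject the null hypothesis — the data are consistent with the 1:2:1 ratio.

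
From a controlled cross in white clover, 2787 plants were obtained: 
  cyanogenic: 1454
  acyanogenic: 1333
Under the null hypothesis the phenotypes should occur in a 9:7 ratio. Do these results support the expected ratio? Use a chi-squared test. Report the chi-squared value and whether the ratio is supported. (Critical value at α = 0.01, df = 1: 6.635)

Total ratio parts = 16. Expected numbers out of 2787:
  cyanogenic: 2787 × 9/16 = 1567.6875
  acyanogenic: 2787 × 7/16 = 1219.3125
χ² = Σ (O − E)² / E
  cyanogenic: (1454 − 1567.6875)² / 1567.6875 = 8.2445
  acyanogenic: (1333 − 1219.3125)² / 1219.3125 = 10.6001
χ² = 8.2445 + 10.6001 = 18.8446 ≈ 18.845
Degrees of freedom = 2 − 1 = 1; critical value at α = 0.01 is 6.635.
Since 18.845 > 6.635, we reject the null hypothesis — the data do not fit the 9:7 ratio.

18.845; not consistent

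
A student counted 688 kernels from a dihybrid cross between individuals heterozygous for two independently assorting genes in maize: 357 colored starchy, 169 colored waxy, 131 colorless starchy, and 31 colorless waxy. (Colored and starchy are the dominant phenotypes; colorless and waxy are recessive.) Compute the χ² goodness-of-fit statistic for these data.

A dihybrid F₂ with independent assortment and complete dominance at both loci gives a 9:3:3:1 phenotypic ratio.
The 9:3:3:1 ratio has 16 parts, so with N = 688 the expected counts are:
  colored starchy: 688 × 9/16 = 387
  colored waxy: 688 × 3/16 = 129
  colorless starchy: 688 × 3/16 = 129
  colorless waxy: 688 × 1/16 = 43
χ² = Σ (O − E)² / E
  colored starchy: (357 − 387)² / 387 = 2.3256
  colored waxy: (169 − 129)² / 129 = 12.4031
  colorless starchy: (131 − 129)² / 129 = 0.0310
  colorless waxy: (31 − 43)² / 43 = 3.3488
χ² = 2.3256 + 12.4031 + 0.0310 + 3.3488 = 18.1085 ≈ 18.109

18.109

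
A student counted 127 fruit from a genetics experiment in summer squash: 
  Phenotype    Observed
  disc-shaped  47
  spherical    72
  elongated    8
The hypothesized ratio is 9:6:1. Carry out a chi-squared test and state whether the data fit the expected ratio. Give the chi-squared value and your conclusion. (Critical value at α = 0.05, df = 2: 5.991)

Total ratio parts = 16. Expected numbers out of 127:
  disc-shaped: 127 × 9/16 = 71.4375
  spherical: 127 × 6/16 = 47.625
  elongated: 127 × 1/16 = 7.9375
χ² = Σ (O − E)² / E
  disc-shaped: (47 − 71.4375)² / 71.4375 = 8.3596
  spherical: (72 − 47.625)² / 47.625 = 12.4754
  elongated: (8 − 7.9375)² / 7.9375 = 0.0005
χ² = 8.3596 + 12.4754 + 0.0005 = 20.8355 ≈ 20.836
Degrees of freedom = 3 − 1 = 2; critical value at α = 0.05 is 5.991.
Since 20.836 > 5.991, we reject the null hypothesis — the data do not fit the 9:6:1 ratio.

20.836; not consistent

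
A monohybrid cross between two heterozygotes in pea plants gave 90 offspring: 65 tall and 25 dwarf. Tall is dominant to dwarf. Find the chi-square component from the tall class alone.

For a monohybrid cross between heterozygotes with complete dominance, the expected phenotypic ratio is 3:1.
Total ratio parts = 4. Expected numbers out of 90:
  tall: 90 × 3/4 = 67.5
  dwarf: 90 × 1/4 = 22.5
Contribution of tall: (65 − 67.5)² / 67.5 = 0.0926

0.093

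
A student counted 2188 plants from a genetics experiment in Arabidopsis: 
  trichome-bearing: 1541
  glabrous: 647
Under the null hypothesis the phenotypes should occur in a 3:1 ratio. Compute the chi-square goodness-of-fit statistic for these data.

Total ratio parts = 4. Expected numbers out of 2188:
  trichome-bearing: 2188 × 3/4 = 1641
  glabrous: 2188 × 1/4 = 547
χ² = Σ (O − E)² / E
  trichome-bearing: (1541 − 1641)² / 1641 = 6.0938
  glabrous: (647 − 547)² / 547 = 18.2815
χ² = 6.0938 + 18.2815 = 24.3753 ≈ 24.375

24.375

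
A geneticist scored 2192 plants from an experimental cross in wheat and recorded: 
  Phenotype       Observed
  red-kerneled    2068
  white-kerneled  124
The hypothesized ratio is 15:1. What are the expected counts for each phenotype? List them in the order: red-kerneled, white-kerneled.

2055, 137

Under the 15:1 hypothesis (Σ ratio = 16, N = 2192):
  red-kerneled: 2192 × 15/16 = 2055
  white-kerneled: 2192 × 1/16 = 137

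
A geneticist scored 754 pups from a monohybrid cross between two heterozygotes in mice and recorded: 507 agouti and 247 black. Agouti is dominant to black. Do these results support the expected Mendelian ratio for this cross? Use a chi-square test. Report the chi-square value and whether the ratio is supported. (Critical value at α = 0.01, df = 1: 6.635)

24.207; not consistent

For a monohybrid cross between heterozygotes with complete dominance, the expected phenotypic ratio is 3:1.
Under the 3:1 hypothesis (Σ ratio = 4, N = 754):
  agouti: 754 × 3/4 = 565.5
  black: 754 × 1/4 = 188.5
χ² = Σ (O − E)² / E
  agouti: (507 − 565.5)² / 565.5 = 6.0517
  black: (247 − 188.5)² / 188.5 = 18.1552
χ² = 6.0517 + 18.1552 = 24.2069 ≈ 24.207
Degrees of freedom = 2 − 1 = 1; critical value at α = 0.01 is 6.635.
Since 24.207 > 6.635, we reject the null hypothesis — the data do not fit the 3:1 ratio.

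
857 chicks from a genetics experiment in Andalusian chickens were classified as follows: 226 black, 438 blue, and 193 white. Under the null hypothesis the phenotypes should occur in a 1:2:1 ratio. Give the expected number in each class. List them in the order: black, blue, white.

Total ratio parts = 4. Expected numbers out of 857:
  black: 857 × 1/4 = 214.25
  blue: 857 × 2/4 = 428.5
  white: 857 × 1/4 = 214.25

214.25, 428.5, 214.25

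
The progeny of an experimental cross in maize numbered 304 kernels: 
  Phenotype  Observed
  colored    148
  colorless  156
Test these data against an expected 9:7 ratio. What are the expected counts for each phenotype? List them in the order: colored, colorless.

171, 133

Total ratio parts = 16. Expected numbers out of 304:
  colored: 304 × 9/16 = 171
  colorless: 304 × 7/16 = 133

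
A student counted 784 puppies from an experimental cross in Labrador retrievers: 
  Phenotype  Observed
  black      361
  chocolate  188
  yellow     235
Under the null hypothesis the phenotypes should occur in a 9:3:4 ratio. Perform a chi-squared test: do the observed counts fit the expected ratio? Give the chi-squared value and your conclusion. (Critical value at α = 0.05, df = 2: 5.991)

33.708; not consistent

Total ratio parts = 16. Expected numbers out of 784:
  black: 784 × 9/16 = 441
  chocolate: 784 × 3/16 = 147
  yellow: 784 × 4/16 = 196
χ² = Σ (O − E)² / E
  black: (361 − 441)² / 441 = 14.5125
  chocolate: (188 − 147)² / 147 = 11.4354
  yellow: (235 − 196)² / 196 = 7.7602
χ² = 14.5125 + 11.4354 + 7.7602 = 33.7081 ≈ 33.708
Degrees of freedom = 3 − 1 = 2; critical value at α = 0.05 is 5.991.
Since 33.708 > 5.991, we reject the null hypothesis — the data do not fit the 9:3:4 ratio.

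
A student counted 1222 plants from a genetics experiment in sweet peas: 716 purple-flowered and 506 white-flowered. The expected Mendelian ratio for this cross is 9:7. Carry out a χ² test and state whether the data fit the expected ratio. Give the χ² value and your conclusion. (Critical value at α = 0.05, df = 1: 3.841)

The 9:7 ratio has 16 parts, so with N = 1222 the expected counts are:
  purple-flowered: 1222 × 9/16 = 687.375
  white-flowered: 1222 × 7/16 = 534.625
χ² = Σ (O − E)² / E
  purple-flowered: (716 − 687.375)² / 687.375 = 1.1921
  white-flowered: (506 − 534.625)² / 534.625 = 1.5326
χ² = 1.1921 + 1.5326 = 2.7247 ≈ 2.725
Degrees of freedom = 2 − 1 = 1; critical value at α = 0.05 is 3.841.
Since 2.725 < 3.841, we fail to reject the null hypothesis — the data are consistent with the 9:7 ratio.

2.725; consistent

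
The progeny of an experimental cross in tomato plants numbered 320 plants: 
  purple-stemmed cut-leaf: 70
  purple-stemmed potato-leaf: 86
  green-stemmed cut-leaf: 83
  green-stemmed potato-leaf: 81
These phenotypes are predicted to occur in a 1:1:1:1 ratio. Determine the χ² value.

1.825

Under the 1:1:1:1 hypothesis (Σ ratio = 4, N = 320):
  purple-stemmed cut-leaf: 320 × 1/4 = 80
  purple-stemmed potato-leaf: 320 × 1/4 = 80
  green-stemmed cut-leaf: 320 × 1/4 = 80
  green-stemmed potato-leaf: 320 × 1/4 = 80
χ² = Σ (O − E)² / E
  purple-stemmed cut-leaf: (70 − 80)² / 80 = 1.2500
  purple-stemmed potato-leaf: (86 − 80)² / 80 = 0.4500
  green-stemmed cut-leaf: (83 − 80)² / 80 = 0.1125
  green-stemmed potato-leaf: (81 − 80)² / 80 = 0.0125
χ² = 1.2500 + 0.4500 + 0.1125 + 0.0125 = 1.825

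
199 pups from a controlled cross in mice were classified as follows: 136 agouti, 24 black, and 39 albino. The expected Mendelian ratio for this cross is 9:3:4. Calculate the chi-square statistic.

12.245

Expected counts for N = 199 under a 9:3:4 ratio (total parts = 16):
  agouti: 199 × 9/16 = 111.9375
  black: 199 × 3/16 = 37.3125
  albino: 199 × 4/16 = 49.75
χ² = Σ (O − E)² / E
  agouti: (136 − 111.9375)² / 111.9375 = 5.1726
  black: (24 − 37.3125)² / 37.3125 = 4.7497
  albino: (39 − 49.75)² / 49.75 = 2.3229
χ² = 5.1726 + 4.7497 + 2.3229 = 12.2452 ≈ 12.245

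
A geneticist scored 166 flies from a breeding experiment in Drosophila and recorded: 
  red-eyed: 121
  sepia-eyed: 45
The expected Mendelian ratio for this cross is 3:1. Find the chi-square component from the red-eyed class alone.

Under the 3:1 hypothesis (Σ ratio = 4, N = 166):
  red-eyed: 166 × 3/4 = 124.5
  sepia-eyed: 166 × 1/4 = 41.5
Contribution of red-eyed: (121 − 124.5)² / 124.5 = 0.0984

0.098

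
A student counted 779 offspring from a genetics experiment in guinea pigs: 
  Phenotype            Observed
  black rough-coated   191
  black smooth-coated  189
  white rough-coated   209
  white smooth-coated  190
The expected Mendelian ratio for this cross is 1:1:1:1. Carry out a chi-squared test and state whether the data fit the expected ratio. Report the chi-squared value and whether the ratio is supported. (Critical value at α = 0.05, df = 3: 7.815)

1.401; consistent

Under the 1:1:1:1 hypothesis (Σ ratio = 4, N = 779):
  black rough-coated: 779 × 1/4 = 194.75
  black smooth-coated: 779 × 1/4 = 194.75
  white rough-coated: 779 × 1/4 = 194.75
  white smooth-coated: 779 × 1/4 = 194.75
χ² = Σ (O − E)² / E
  black rough-coated: (191 − 194.75)² / 194.75 = 0.0722
  black smooth-coated: (189 − 194.75)² / 194.75 = 0.1698
  white rough-coated: (209 − 194.75)² / 194.75 = 1.0427
  white smooth-coated: (190 − 194.75)² / 194.75 = 0.1159
χ² = 0.0722 + 0.1698 + 1.0427 + 0.1159 = 1.4006 ≈ 1.401
Degrees of freedom = 4 − 1 = 3; critical value at α = 0.05 is 7.815.
Since 1.401 < 7.815, we fail to reject the null hypothesis — the data are consistent with the 1:1:1:1 ratio.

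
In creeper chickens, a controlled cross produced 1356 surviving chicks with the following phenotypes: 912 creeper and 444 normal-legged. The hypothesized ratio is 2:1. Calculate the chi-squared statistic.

Total ratio parts = 3. Expected numbers out of 1356:
  creeper: 1356 × 2/3 = 904
  normal-legged: 1356 × 1/3 = 452
χ² = Σ (O − E)² / E
  creeper: (912 − 904)² / 904 = 0.0708
  normal-legged: (444 − 452)² / 452 = 0.1416
χ² = 0.0708 + 0.1416 = 0.2124 ≈ 0.212

0.212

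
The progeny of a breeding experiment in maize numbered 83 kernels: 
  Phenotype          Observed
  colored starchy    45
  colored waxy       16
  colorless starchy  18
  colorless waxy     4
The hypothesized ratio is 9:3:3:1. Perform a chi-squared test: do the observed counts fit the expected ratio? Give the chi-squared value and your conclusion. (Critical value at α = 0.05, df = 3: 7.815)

0.727; consistent

Under the 9:3:3:1 hypothesis (Σ ratio = 16, N = 83):
  colored starchy: 83 × 9/16 = 46.6875
  colored waxy: 83 × 3/16 = 15.5625
  colorless starchy: 83 × 3/16 = 15.5625
  colorless waxy: 83 × 1/16 = 5.1875
χ² = Σ (O − E)² / E
  colored starchy: (45 − 46.6875)² / 46.6875 = 0.0610
  colored waxy: (16 − 15.5625)² / 15.5625 = 0.0123
  colorless starchy: (18 − 15.5625)² / 15.5625 = 0.3818
  colorless waxy: (4 − 5.1875)² / 5.1875 = 0.2718
χ² = 0.0610 + 0.0123 + 0.3818 + 0.2718 = 0.7269 ≈ 0.727
Degrees of freedom = 4 − 1 = 3; critical value at α = 0.05 is 7.815.
Since 0.727 < 7.815, we fail to reject the null hypothesis — the data are consistent with the 9:3:3:1 ratio.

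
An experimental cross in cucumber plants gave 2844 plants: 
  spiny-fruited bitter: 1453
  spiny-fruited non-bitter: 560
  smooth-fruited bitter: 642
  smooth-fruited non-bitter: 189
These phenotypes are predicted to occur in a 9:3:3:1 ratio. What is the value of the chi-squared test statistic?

Total ratio parts = 16. Expected numbers out of 2844:
  spiny-fruited bitter: 2844 × 9/16 = 1599.75
  spiny-fruited non-bitter: 2844 × 3/16 = 533.25
  smooth-fruited bitter: 2844 × 3/16 = 533.25
  smooth-fruited non-bitter: 2844 × 1/16 = 177.75
χ² = Σ (O − E)² / E
  spiny-fruited bitter: (1453 − 1599.75)² / 1599.75 = 13.4618
  spiny-fruited non-bitter: (560 − 533.25)² / 533.25 = 1.3419
  smooth-fruited bitter: (642 − 533.25)² / 533.25 = 22.1783
  smooth-fruited non-bitter: (189 − 177.75)² / 177.75 = 0.7120
χ² = 13.4618 + 1.3419 + 22.1783 + 0.7120 = 37.694

37.694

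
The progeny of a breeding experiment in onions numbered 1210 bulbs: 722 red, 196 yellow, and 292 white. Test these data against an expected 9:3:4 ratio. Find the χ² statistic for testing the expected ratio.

Under the 9:3:4 hypothesis (Σ ratio = 16, N = 1210):
  red: 1210 × 9/16 = 680.625
  yellow: 1210 × 3/16 = 226.875
  white: 1210 × 4/16 = 302.5
χ² = Σ (O − E)² / E
  red: (722 − 680.625)² / 680.625 = 2.5152
  yellow: (196 − 226.875)² / 226.875 = 4.2017
  white: (292 − 302.5)² / 302.5 = 0.3645
χ² = 2.5152 + 4.2017 + 0.3645 = 7.0814 ≈ 7.081

7.081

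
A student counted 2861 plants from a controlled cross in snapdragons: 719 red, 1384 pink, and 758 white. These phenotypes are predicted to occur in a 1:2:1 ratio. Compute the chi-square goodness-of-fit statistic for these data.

4.086

The 1:2:1 ratio has 4 parts, so with N = 2861 the expected counts are:
  red: 2861 × 1/4 = 715.25
  pink: 2861 × 2/4 = 1430.5
  white: 2861 × 1/4 = 715.25
χ² = Σ (O − E)² / E
  red: (719 − 715.25)² / 715.25 = 0.0197
  pink: (1384 − 1430.5)² / 1430.5 = 1.5115
  white: (758 − 715.25)² / 715.25 = 2.5551
χ² = 0.0197 + 1.5115 + 2.5551 = 4.0863 ≈ 4.086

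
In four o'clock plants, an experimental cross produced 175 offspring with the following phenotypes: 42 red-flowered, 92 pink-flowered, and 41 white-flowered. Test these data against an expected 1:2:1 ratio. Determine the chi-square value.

0.474

Expected counts for N = 175 under a 1:2:1 ratio (total parts = 4):
  red-flowered: 175 × 1/4 = 43.75
  pink-flowered: 175 × 2/4 = 87.5
  white-flowered: 175 × 1/4 = 43.75
χ² = Σ (O − E)² / E
  red-flowered: (42 − 43.75)² / 43.75 = 0.0700
  pink-flowered: (92 − 87.5)² / 87.5 = 0.2314
  white-flowered: (41 − 43.75)² / 43.75 = 0.1729
χ² = 0.0700 + 0.2314 + 0.1729 = 0.4743 ≈ 0.474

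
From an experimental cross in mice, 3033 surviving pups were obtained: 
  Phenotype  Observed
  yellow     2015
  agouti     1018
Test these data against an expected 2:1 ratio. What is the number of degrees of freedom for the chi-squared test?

1

A goodness-of-fit test with 2 phenotype classes has df = 2 − 1 = 1.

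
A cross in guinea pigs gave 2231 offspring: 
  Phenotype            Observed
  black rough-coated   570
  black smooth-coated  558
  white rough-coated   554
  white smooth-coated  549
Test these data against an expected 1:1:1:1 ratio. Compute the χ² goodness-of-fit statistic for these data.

Total ratio parts = 4. Expected numbers out of 2231:
  black rough-coated: 2231 × 1/4 = 557.75
  black smooth-coated: 2231 × 1/4 = 557.75
  white rough-coated: 2231 × 1/4 = 557.75
  white smooth-coated: 2231 × 1/4 = 557.75
χ² = Σ (O − E)² / E
  black rough-coated: (570 − 557.75)² / 557.75 = 0.2690
  black smooth-coated: (558 − 557.75)² / 557.75 = 0.0001
  white rough-coated: (554 − 557.75)² / 557.75 = 0.0252
  white smooth-coated: (549 − 557.75)² / 557.75 = 0.1373
χ² = 0.2690 + 0.0001 + 0.0252 + 0.1373 = 0.4316 ≈ 0.432

0.432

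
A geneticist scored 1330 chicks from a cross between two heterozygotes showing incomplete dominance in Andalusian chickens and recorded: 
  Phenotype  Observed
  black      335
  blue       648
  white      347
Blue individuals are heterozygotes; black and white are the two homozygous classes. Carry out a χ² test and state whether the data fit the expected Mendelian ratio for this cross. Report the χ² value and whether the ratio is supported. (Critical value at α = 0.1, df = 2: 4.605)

1.086; consistent

With incomplete dominance, a heterozygote × heterozygote cross gives a 1:2:1 phenotypic ratio.
Total ratio parts = 4. Expected numbers out of 1330:
  black: 1330 × 1/4 = 332.5
  blue: 1330 × 2/4 = 665
  white: 1330 × 1/4 = 332.5
χ² = Σ (O − E)² / E
  black: (335 − 332.5)² / 332.5 = 0.0188
  blue: (648 − 665)² / 665 = 0.4346
  white: (347 − 332.5)² / 332.5 = 0.6323
χ² = 0.0188 + 0.4346 + 0.6323 = 1.0857 ≈ 1.086
Degrees of freedom = 3 − 1 = 2; critical value at α = 0.1 is 4.605.
Since 1.086 < 4.605, we fail to reject the null hypothesis — the data are consistent with the 1:2:1 ratio.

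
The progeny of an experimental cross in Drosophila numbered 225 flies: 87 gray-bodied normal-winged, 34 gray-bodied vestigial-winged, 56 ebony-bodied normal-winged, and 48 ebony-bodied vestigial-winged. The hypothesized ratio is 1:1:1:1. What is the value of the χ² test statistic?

26.822

The 1:1:1:1 ratio has 4 parts, so with N = 225 the expected counts are:
  gray-bodied normal-winged: 225 × 1/4 = 56.25
  gray-bodied vestigial-winged: 225 × 1/4 = 56.25
  ebony-bodied normal-winged: 225 × 1/4 = 56.25
  ebony-bodied vestigial-winged: 225 × 1/4 = 56.25
χ² = Σ (O − E)² / E
  gray-bodied normal-winged: (87 − 56.25)² / 56.25 = 16.8100
  gray-bodied vestigial-winged: (34 − 56.25)² / 56.25 = 8.8011
  ebony-bodied normal-winged: (56 − 56.25)² / 56.25 = 0.0011
  ebony-bodied vestigial-winged: (48 − 56.25)² / 56.25 = 1.2100
χ² = 16.8100 + 8.8011 + 0.0011 + 1.2100 = 26.8222 ≈ 26.822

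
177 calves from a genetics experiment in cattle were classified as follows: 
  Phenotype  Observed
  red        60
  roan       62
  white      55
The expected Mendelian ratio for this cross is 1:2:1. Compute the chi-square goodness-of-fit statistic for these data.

Under the 1:2:1 hypothesis (Σ ratio = 4, N = 177):
  red: 177 × 1/4 = 44.25
  roan: 177 × 2/4 = 88.5
  white: 177 × 1/4 = 44.25
χ² = Σ (O − E)² / E
  red: (60 − 44.25)² / 44.25 = 5.6059
  roan: (62 − 88.5)² / 88.5 = 7.9350
  white: (55 − 44.25)² / 44.25 = 2.6116
χ² = 5.6059 + 7.9350 + 2.6116 = 16.1525 ≈ 16.153

16.153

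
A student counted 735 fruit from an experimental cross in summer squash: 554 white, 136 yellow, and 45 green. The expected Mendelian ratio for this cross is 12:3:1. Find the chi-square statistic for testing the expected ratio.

Total ratio parts = 16. Expected numbers out of 735:
  white: 735 × 12/16 = 551.25
  yellow: 735 × 3/16 = 137.8125
  green: 735 × 1/16 = 45.9375
χ² = Σ (O − E)² / E
  white: (554 − 551.25)² / 551.25 = 0.0137
  yellow: (136 − 137.8125)² / 137.8125 = 0.0238
  green: (45 − 45.9375)² / 45.9375 = 0.0191
χ² = 0.0137 + 0.0238 + 0.0191 = 0.0566 ≈ 0.057

0.057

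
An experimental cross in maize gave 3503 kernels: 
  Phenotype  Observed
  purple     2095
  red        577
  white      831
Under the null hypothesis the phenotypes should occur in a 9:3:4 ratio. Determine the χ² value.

19.859

Total ratio parts = 16. Expected numbers out of 3503:
  purple: 3503 × 9/16 = 1970.4375
  red: 3503 × 3/16 = 656.8125
  white: 3503 × 4/16 = 875.75
χ² = Σ (O − E)² / E
  purple: (2095 − 1970.4375)² / 1970.4375 = 7.8743
  red: (577 − 656.8125)² / 656.8125 = 9.6984
  white: (831 − 875.75)² / 875.75 = 2.2867
χ² = 7.8743 + 9.6984 + 2.2867 = 19.8594 ≈ 19.859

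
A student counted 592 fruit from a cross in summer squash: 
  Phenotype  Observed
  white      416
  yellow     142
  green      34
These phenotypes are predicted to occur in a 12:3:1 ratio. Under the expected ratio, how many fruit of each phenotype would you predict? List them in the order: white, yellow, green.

444, 111, 37

Expected counts for N = 592 under a 12:3:1 ratio (total parts = 16):
  white: 592 × 12/16 = 444
  yellow: 592 × 3/16 = 111
  green: 592 × 1/16 = 37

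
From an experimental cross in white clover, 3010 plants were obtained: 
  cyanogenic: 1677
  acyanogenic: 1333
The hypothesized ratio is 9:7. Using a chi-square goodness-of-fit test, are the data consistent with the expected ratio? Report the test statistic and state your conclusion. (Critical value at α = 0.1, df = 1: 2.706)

0.351; consistent

The 9:7 ratio has 16 parts, so with N = 3010 the expected counts are:
  cyanogenic: 3010 × 9/16 = 1693.125
  acyanogenic: 3010 × 7/16 = 1316.875
χ² = Σ (O − E)² / E
  cyanogenic: (1677 − 1693.125)² / 1693.125 = 0.1536
  acyanogenic: (1333 − 1316.875)² / 1316.875 = 0.1974
χ² = 0.1536 + 0.1974 = 0.351
Degrees of freedom = 2 − 1 = 1; critical value at α = 0.1 is 2.706.
Since 0.351 < 2.706, we fail to reject the null hypothesis — the data are consistent with the 9:7 ratio.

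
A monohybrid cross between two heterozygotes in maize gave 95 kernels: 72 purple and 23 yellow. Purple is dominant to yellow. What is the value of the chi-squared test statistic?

0.032

For a monohybrid cross between heterozygotes with complete dominance, the expected phenotypic ratio is 3:1.
Expected counts for N = 95 under a 3:1 ratio (total parts = 4):
  purple: 95 × 3/4 = 71.25
  yellow: 95 × 1/4 = 23.75
χ² = Σ (O − E)² / E
  purple: (72 − 71.25)² / 71.25 = 0.0079
  yellow: (23 − 23.75)² / 23.75 = 0.0237
χ² = 0.0079 + 0.0237 = 0.0316 ≈ 0.032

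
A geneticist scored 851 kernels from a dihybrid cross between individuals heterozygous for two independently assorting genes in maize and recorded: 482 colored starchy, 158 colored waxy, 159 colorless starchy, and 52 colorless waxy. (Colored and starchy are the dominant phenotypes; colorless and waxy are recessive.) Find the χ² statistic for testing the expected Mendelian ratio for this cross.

A dihybrid F₂ with independent assortment and complete dominance at both loci gives a 9:3:3:1 phenotypic ratio.
Total ratio parts = 16. Expected numbers out of 851:
  colored starchy: 851 × 9/16 = 478.6875
  colored waxy: 851 × 3/16 = 159.5625
  colorless starchy: 851 × 3/16 = 159.5625
  colorless waxy: 851 × 1/16 = 53.1875
χ² = Σ (O − E)² / E
  colored starchy: (482 − 478.6875)² / 478.6875 = 0.0229
  colored waxy: (158 − 159.5625)² / 159.5625 = 0.0153
  colorless starchy: (159 − 159.5625)² / 159.5625 = 0.0020
  colorless waxy: (52 − 53.1875)² / 53.1875 = 0.0265
χ² = 0.0229 + 0.0153 + 0.0020 + 0.0265 = 0.0667 ≈ 0.067

0.067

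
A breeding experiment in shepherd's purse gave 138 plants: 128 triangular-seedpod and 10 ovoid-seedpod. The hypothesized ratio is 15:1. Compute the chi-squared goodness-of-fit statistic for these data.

0.234

Under the 15:1 hypothesis (Σ ratio = 16, N = 138):
  triangular-seedpod: 138 × 15/16 = 129.375
  ovoid-seedpod: 138 × 1/16 = 8.625
χ² = Σ (O − E)² / E
  triangular-seedpod: (128 − 129.375)² / 129.375 = 0.0146
  ovoid-seedpod: (10 − 8.625)² / 8.625 = 0.2192
χ² = 0.0146 + 0.2192 = 0.2338 ≈ 0.234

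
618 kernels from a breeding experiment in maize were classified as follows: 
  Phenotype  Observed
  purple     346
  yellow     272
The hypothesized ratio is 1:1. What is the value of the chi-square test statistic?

8.861

Under the 1:1 hypothesis (Σ ratio = 2, N = 618):
  purple: 618 × 1/2 = 309
  yellow: 618 × 1/2 = 309
χ² = Σ (O − E)² / E
  purple: (346 − 309)² / 309 = 4.4304
  yellow: (272 − 309)² / 309 = 4.4304
χ² = 4.4304 + 4.4304 = 8.8608 ≈ 8.861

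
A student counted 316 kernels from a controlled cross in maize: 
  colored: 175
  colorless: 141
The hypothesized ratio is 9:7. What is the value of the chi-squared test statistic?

0.097

The 9:7 ratio has 16 parts, so with N = 316 the expected counts are:
  colored: 316 × 9/16 = 177.75
  colorless: 316 × 7/16 = 138.25
χ² = Σ (O − E)² / E
  colored: (175 − 177.75)² / 177.75 = 0.0425
  colorless: (141 − 138.25)² / 138.25 = 0.0547
χ² = 0.0425 + 0.0547 = 0.0972 ≈ 0.097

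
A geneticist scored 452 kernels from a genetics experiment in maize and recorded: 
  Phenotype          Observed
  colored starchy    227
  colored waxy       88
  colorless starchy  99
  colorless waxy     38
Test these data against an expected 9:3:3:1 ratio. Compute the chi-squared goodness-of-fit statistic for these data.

Total ratio parts = 16. Expected numbers out of 452:
  colored starchy: 452 × 9/16 = 254.25
  colored waxy: 452 × 3/16 = 84.75
  colorless starchy: 452 × 3/16 = 84.75
  colorless waxy: 452 × 1/16 = 28.25
χ² = Σ (O − E)² / E
  colored starchy: (227 − 254.25)² / 254.25 = 2.9206
  colored waxy: (88 − 84.75)² / 84.75 = 0.1246
  colorless starchy: (99 − 84.75)² / 84.75 = 2.3960
  colorless waxy: (38 − 28.25)² / 28.25 = 3.3650
χ² = 2.9206 + 0.1246 + 2.3960 + 3.3650 = 8.8062 ≈ 8.806

8.806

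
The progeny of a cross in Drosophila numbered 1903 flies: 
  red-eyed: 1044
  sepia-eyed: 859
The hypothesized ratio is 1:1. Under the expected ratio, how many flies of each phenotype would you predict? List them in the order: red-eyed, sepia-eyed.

Total ratio parts = 2. Expected numbers out of 1903:
  red-eyed: 1903 × 1/2 = 951.5
  sepia-eyed: 1903 × 1/2 = 951.5

951.5, 951.5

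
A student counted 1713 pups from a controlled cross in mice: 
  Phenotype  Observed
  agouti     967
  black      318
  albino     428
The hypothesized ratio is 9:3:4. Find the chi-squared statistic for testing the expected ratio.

0.044

Under the 9:3:4 hypothesis (Σ ratio = 16, N = 1713):
  agouti: 1713 × 9/16 = 963.5625
  black: 1713 × 3/16 = 321.1875
  albino: 1713 × 4/16 = 428.25
χ² = Σ (O − E)² / E
  agouti: (967 − 963.5625)² / 963.5625 = 0.0123
  black: (318 − 321.1875)² / 321.1875 = 0.0316
  albino: (428 − 428.25)² / 428.25 = 0.0001
χ² = 0.0123 + 0.0316 + 0.0001 = 0.044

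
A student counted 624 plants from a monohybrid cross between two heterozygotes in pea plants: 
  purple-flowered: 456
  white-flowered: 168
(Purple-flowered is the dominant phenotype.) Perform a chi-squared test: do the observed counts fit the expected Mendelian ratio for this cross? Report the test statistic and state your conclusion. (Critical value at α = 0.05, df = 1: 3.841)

For a monohybrid cross between heterozygotes with complete dominance, the expected phenotypic ratio is 3:1.
The 3:1 ratio has 4 parts, so with N = 624 the expected counts are:
  purple-flowered: 624 × 3/4 = 468
  white-flowered: 624 × 1/4 = 156
χ² = Σ (O − E)² / E
  purple-flowered: (456 − 468)² / 468 = 0.3077
  white-flowered: (168 − 156)² / 156 = 0.9231
χ² = 0.3077 + 0.9231 = 1.2308 ≈ 1.231
Degrees of freedom = 2 − 1 = 1; critical value at α = 0.05 is 3.841.
Since 1.231 < 3.841, we fail to reject the null hypothesis — the data are consistent with the 3:1 ratio.

1.231; consistent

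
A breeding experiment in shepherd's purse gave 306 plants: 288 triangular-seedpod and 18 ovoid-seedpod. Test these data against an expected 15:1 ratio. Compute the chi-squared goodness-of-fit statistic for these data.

Expected counts for N = 306 under a 15:1 ratio (total parts = 16):
  triangular-seedpod: 306 × 15/16 = 286.875
  ovoid-seedpod: 306 × 1/16 = 19.125
χ² = Σ (O − E)² / E
  triangular-seedpod: (288 − 286.875)² / 286.875 = 0.0044
  ovoid-seedpod: (18 − 19.125)² / 19.125 = 0.0662
χ² = 0.0044 + 0.0662 = 0.0706 ≈ 0.071

0.071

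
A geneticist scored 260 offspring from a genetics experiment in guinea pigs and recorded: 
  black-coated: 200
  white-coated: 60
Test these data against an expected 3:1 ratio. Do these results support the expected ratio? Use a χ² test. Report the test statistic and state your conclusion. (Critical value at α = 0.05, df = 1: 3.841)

0.513; consistent

Expected counts for N = 260 under a 3:1 ratio (total parts = 4):
  black-coated: 260 × 3/4 = 195
  white-coated: 260 × 1/4 = 65
χ² = Σ (O − E)² / E
  black-coated: (200 − 195)² / 195 = 0.1282
  white-coated: (60 − 65)² / 65 = 0.3846
χ² = 0.1282 + 0.3846 = 0.5128 ≈ 0.513
Degrees of freedom = 2 − 1 = 1; critical value at α = 0.05 is 3.841.
Since 0.513 < 3.841, we fail to reject the null hypothesis — the data are consistent with the 3:1 ratio.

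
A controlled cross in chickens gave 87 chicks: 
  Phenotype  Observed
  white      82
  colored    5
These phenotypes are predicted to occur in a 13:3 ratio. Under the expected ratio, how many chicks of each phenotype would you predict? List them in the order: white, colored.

70.6875, 16.3125

Under the 13:3 hypothesis (Σ ratio = 16, N = 87):
  white: 87 × 13/16 = 70.6875
  colored: 87 × 3/16 = 16.3125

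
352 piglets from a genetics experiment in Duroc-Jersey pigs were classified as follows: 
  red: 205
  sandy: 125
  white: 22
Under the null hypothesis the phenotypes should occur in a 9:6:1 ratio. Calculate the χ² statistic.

Total ratio parts = 16. Expected numbers out of 352:
  red: 352 × 9/16 = 198
  sandy: 352 × 6/16 = 132
  white: 352 × 1/16 = 22
χ² = Σ (O − E)² / E
  red: (205 − 198)² / 198 = 0.2475
  sandy: (125 − 132)² / 132 = 0.3712
  white: (22 − 22)² / 22 = 0.0000
χ² = 0.2475 + 0.3712 + 0.0000 = 0.6187 ≈ 0.619

0.619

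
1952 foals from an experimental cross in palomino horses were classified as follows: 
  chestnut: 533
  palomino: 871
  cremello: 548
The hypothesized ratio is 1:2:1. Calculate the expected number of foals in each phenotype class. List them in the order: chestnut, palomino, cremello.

Under the 1:2:1 hypothesis (Σ ratio = 4, N = 1952):
  chestnut: 1952 × 1/4 = 488
  palomino: 1952 × 2/4 = 976
  cremello: 1952 × 1/4 = 488

488, 976, 488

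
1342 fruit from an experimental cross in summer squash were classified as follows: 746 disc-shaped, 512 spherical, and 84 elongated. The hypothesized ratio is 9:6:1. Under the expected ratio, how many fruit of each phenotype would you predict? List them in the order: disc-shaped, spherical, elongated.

754.875, 503.25, 83.875

Expected counts for N = 1342 under a 9:6:1 ratio (total parts = 16):
  disc-shaped: 1342 × 9/16 = 754.875
  spherical: 1342 × 6/16 = 503.25
  elongated: 1342 × 1/16 = 83.875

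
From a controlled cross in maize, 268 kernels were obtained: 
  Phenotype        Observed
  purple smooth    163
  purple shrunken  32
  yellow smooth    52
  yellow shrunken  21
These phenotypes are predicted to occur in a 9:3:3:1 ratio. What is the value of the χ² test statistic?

8.763

Under the 9:3:3:1 hypothesis (Σ ratio = 16, N = 268):
  purple smooth: 268 × 9/16 = 150.75
  purple shrunken: 268 × 3/16 = 50.25
  yellow smooth: 268 × 3/16 = 50.25
  yellow shrunken: 268 × 1/16 = 16.75
χ² = Σ (O − E)² / E
  purple smooth: (163 − 150.75)² / 150.75 = 0.9954
  purple shrunken: (32 − 50.25)² / 50.25 = 6.6281
  yellow smooth: (52 − 50.25)² / 50.25 = 0.0609
  yellow shrunken: (21 − 16.75)² / 16.75 = 1.0784
χ² = 0.9954 + 6.6281 + 0.0609 + 1.0784 = 8.7628 ≈ 8.763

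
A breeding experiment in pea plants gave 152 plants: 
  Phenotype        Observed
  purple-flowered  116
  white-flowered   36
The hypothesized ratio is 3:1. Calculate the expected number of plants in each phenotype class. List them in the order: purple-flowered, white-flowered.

Total ratio parts = 4. Expected numbers out of 152:
  purple-flowered: 152 × 3/4 = 114
  white-flowered: 152 × 1/4 = 38

114, 38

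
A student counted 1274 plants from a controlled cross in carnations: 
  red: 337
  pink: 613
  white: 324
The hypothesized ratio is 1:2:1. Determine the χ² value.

Total ratio parts = 4. Expected numbers out of 1274:
  red: 1274 × 1/4 = 318.5
  pink: 1274 × 2/4 = 637
  white: 1274 × 1/4 = 318.5
χ² = Σ (O − E)² / E
  red: (337 − 318.5)² / 318.5 = 1.0746
  pink: (613 − 637)² / 637 = 0.9042
  white: (324 − 318.5)² / 318.5 = 0.0950
χ² = 1.0746 + 0.9042 + 0.0950 = 2.0738 ≈ 2.074

2.074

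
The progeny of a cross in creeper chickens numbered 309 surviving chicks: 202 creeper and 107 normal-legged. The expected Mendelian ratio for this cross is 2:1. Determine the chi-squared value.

Total ratio parts = 3. Expected numbers out of 309:
  creeper: 309 × 2/3 = 206
  normal-legged: 309 × 1/3 = 103
χ² = Σ (O − E)² / E
  creeper: (202 − 206)² / 206 = 0.0777
  normal-legged: (107 − 103)² / 103 = 0.1553
χ² = 0.0777 + 0.1553 = 0.233

0.233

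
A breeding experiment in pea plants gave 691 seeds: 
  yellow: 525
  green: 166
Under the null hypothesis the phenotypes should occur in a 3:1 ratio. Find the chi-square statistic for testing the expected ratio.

Total ratio parts = 4. Expected numbers out of 691:
  yellow: 691 × 3/4 = 518.25
  green: 691 × 1/4 = 172.75
χ² = Σ (O − E)² / E
  yellow: (525 − 518.25)² / 518.25 = 0.0879
  green: (166 − 172.75)² / 172.75 = 0.2637
χ² = 0.0879 + 0.2637 = 0.3516 ≈ 0.352

0.352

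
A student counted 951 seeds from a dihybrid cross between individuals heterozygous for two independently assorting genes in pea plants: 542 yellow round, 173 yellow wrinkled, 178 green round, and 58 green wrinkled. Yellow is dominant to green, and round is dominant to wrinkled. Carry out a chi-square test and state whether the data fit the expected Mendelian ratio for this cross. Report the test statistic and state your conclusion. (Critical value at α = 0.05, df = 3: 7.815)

0.287; consistent

A dihybrid F₂ with independent assortment and complete dominance at both loci gives a 9:3:3:1 phenotypic ratio.
The 9:3:3:1 ratio has 16 parts, so with N = 951 the expected counts are:
  yellow round: 951 × 9/16 = 534.9375
  yellow wrinkled: 951 × 3/16 = 178.3125
  green round: 951 × 3/16 = 178.3125
  green wrinkled: 951 × 1/16 = 59.4375
χ² = Σ (O − E)² / E
  yellow round: (542 − 534.9375)² / 534.9375 = 0.0932
  yellow wrinkled: (173 − 178.3125)² / 178.3125 = 0.1583
  green round: (178 − 178.3125)² / 178.3125 = 0.0005
  green wrinkled: (58 − 59.4375)² / 59.4375 = 0.0348
χ² = 0.0932 + 0.1583 + 0.0005 + 0.0348 = 0.2868 ≈ 0.287
Degrees of freedom = 4 − 1 = 3; critical value at α = 0.05 is 7.815.
Since 0.287 < 7.815, we fail to reject the null hypothesis — the data are consistent with the 9:3:3:1 ratio.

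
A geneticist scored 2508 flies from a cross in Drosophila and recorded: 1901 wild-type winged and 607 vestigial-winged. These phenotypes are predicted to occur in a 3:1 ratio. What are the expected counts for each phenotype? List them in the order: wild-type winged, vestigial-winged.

1881, 627

Expected counts for N = 2508 under a 3:1 ratio (total parts = 4):
  wild-type winged: 2508 × 3/4 = 1881
  vestigial-winged: 2508 × 1/4 = 627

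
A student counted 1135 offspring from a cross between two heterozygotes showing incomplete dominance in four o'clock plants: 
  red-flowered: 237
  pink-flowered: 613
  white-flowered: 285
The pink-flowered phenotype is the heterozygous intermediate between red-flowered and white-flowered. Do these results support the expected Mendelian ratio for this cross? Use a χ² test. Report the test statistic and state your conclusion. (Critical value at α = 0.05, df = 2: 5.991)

With incomplete dominance, a heterozygote × heterozygote cross gives a 1:2:1 phenotypic ratio.
The 1:2:1 ratio has 4 parts, so with N = 1135 the expected counts are:
  red-flowered: 1135 × 1/4 = 283.75
  pink-flowered: 1135 × 2/4 = 567.5
  white-flowered: 1135 × 1/4 = 283.75
χ² = Σ (O − E)² / E
  red-flowered: (237 − 283.75)² / 283.75 = 7.7024
  pink-flowered: (613 − 567.5)² / 567.5 = 3.6480
  white-flowered: (285 − 283.75)² / 283.75 = 0.0055
χ² = 7.7024 + 3.6480 + 0.0055 = 11.3559 ≈ 11.356
Degrees of freedom = 3 − 1 = 2; critical value at α = 0.05 is 5.991.
Since 11.356 > 5.991, we reject the null hypothesis — the data do not fit the 1:2:1 ratio.

11.356; not consistent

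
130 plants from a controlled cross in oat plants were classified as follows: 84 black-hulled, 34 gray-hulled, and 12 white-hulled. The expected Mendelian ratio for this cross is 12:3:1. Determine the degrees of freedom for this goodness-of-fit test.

2

A goodness-of-fit test with 3 phenotype classes has df = 3 − 1 = 2.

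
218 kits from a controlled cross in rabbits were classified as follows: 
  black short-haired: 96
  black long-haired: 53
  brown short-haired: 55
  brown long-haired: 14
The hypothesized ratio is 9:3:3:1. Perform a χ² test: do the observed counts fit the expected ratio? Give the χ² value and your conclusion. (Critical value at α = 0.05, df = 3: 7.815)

14.269; not consistent

Expected counts for N = 218 under a 9:3:3:1 ratio (total parts = 16):
  black short-haired: 218 × 9/16 = 122.625
  black long-haired: 218 × 3/16 = 40.875
  brown short-haired: 218 × 3/16 = 40.875
  brown long-haired: 218 × 1/16 = 13.625
χ² = Σ (O − E)² / E
  black short-haired: (96 − 122.625)² / 122.625 = 5.7810
  black long-haired: (53 − 40.875)² / 40.875 = 3.5967
  brown short-haired: (55 − 40.875)² / 40.875 = 4.8811
  brown long-haired: (14 − 13.625)² / 13.625 = 0.0103
χ² = 5.7810 + 3.5967 + 4.8811 + 0.0103 = 14.2691 ≈ 14.269
Degrees of freedom = 4 − 1 = 3; critical value at α = 0.05 is 7.815.
Since 14.269 > 7.815, we reject the null hypothesis — the data do not fit the 9:3:3:1 ratio.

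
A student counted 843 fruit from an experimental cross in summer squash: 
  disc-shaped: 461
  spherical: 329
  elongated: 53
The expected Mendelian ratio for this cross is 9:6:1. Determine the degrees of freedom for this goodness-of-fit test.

2

A goodness-of-fit test with 3 phenotype classes has df = 3 − 1 = 2.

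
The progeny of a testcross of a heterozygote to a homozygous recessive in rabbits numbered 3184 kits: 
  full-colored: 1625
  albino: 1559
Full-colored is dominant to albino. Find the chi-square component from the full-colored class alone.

A testcross of a heterozygote (Aa × aa) gives a 1:1 phenotypic ratio.
Expected counts for N = 3184 under a 1:1 ratio (total parts = 2):
  full-colored: 3184 × 1/2 = 1592
  albino: 3184 × 1/2 = 1592
Contribution of full-colored: (1625 − 1592)² / 1592 = 0.6840

0.684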